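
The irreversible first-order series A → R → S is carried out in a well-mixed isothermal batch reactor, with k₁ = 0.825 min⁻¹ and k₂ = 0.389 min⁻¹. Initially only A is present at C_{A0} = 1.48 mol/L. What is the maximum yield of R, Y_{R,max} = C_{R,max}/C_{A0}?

Evaluating C_R at t_opt = ln(k₂/k₁)/(k₂−k₁) gives C_{R,max}/C_{A0} = (k₁/k₂)^[k₂/(k₂−k₁)].
= (0.825/0.389)^(0.389/(0.389−0.825)) = (2.121)^(-0.8922) = 0.5113.

0.511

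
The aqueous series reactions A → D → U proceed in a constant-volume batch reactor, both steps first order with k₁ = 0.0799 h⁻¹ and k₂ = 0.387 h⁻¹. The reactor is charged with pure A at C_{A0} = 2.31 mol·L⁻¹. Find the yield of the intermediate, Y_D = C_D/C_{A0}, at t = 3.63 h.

Solving the coupled first-order balances gives C_D(t) = [k₁/(k₂−k₁)]·C_{A0}·(e^(−k₁t) − e^(−k₂t)).
e^(−k₁t) = e^(−0.0799×3.63) = e^(−0.2900) = 0.7482; e^(−k₂t) = e^(−1.405) = 0.2454.
C_D = 0.0799×2.31/(0.387−0.0799) × (0.7482−0.2454) = 0.6010×0.5028 = 0.3022 mol·L⁻¹.
Y_D = C_D/C_{A0} = 0.3022/2.31 = 0.131.

0.131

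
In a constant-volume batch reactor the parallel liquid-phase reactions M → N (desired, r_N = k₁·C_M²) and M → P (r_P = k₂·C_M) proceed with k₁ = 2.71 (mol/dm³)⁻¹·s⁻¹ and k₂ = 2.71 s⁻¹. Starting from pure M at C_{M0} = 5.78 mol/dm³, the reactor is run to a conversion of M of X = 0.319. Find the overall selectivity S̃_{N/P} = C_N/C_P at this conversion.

4.81

C_M = C_{M0}(1−X) = 3.936 mol/dm³.
Along a PFR/batch, dC_P/dC_M = −r_P/(r_N+r_P) = −k₂/(k₂+k₁·C_M).
Integrating from C_{M0} to C_M: C_P = (2.71/2.71)·ln[(2.71+2.71·5.78)/(2.71+2.71·3.94)] = 1.000·ln(18.37/13.38) = 0.3174 mol/dm³.
Then C_N = (C_{M0}−C_M) − C_P = 1.844 − 0.3174 = 1.526 mol/dm³.
S̃_{N/P} = C_N/C_P = 1.526/0.3174 = 4.81.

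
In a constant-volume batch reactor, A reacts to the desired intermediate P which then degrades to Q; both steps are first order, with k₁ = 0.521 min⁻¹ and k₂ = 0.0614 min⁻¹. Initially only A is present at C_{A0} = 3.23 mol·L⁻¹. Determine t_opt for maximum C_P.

4.65 min

Setting dC_P/dt = 0 gives t_opt = ln(k₂/k₁)/(k₂−k₁).
= ln(0.0614/0.521)/(0.0614−0.521) = ln(0.1179)/-0.4596 = -2.138/-0.4596 = 4.65 min.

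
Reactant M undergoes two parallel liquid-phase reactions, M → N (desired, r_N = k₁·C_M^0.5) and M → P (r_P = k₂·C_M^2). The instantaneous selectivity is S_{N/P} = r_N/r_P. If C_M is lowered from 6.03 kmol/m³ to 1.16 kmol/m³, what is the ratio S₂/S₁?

11.9

S_{N/P} = (k₁/k₂)·C_M^-1.5, so S₂/S₁ = (C_{M,2}/C_{M,1})^-1.5.
= (1.16/6.03)^(-1.5) = (0.1924)^(-1.5) = 11.9.
Selectivity toward N rises as C_M falls — low-concentration operation is favoured.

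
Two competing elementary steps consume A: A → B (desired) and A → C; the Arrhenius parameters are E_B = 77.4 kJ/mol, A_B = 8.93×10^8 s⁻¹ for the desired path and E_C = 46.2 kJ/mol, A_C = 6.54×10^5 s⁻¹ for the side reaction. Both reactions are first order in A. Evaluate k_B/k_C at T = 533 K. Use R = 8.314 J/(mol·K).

1.20

Since both paths have the same order in A, the concentration cancels and S_{B/C} = k_B/k_C = (A_B/A_C)·exp[(E_C−E_B)/(RT)].
(E_C−E_B)/(RT) = (46.2−77.4)×10³/(8.314×533) = -31200/4431 = -7.041.
k_B/k_C = (8.93×10^8/6.54×10^5)·exp(-7.041) = 1365 × 8.755×10^-4 = 1.20.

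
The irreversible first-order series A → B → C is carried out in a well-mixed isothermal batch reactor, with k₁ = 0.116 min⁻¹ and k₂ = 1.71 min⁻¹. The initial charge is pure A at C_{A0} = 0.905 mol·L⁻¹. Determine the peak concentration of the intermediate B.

0.0505 mol·L⁻¹

For a first-order series the maximum intermediate yield is C_{B,max}/C_{A0} = (k₁/k₂)^[k₂/(k₂−k₁)].
= (0.116/1.71)^(1.71/(1.71−0.116)) = (0.06784)^(1.073) = 0.05577.
C_{B,max} = 0.05577×0.905 = 0.0505 mol·L⁻¹.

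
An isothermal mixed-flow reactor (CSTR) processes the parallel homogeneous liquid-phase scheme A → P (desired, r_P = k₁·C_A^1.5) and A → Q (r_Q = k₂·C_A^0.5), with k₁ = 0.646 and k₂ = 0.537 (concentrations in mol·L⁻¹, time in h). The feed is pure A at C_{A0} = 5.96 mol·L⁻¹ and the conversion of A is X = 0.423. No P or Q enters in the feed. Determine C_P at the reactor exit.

2.03 mol·L⁻¹

Exit C_A = C_{A0}(1−X) = 5.96×0.577 = 3.439 mol·L⁻¹.
A CSTR operates uniformly at the exit composition, giving r_P = 4.120 and r_Q = 0.9958 (each k·C_A^n at C_A = 3.439).
Fraction of consumed A going to P: r_P/(r_P+r_Q) = 0.8053.
C_P = 0.8053·C_{A0}·X = 0.8053×5.96×0.423 = 2.03 mol·L⁻¹.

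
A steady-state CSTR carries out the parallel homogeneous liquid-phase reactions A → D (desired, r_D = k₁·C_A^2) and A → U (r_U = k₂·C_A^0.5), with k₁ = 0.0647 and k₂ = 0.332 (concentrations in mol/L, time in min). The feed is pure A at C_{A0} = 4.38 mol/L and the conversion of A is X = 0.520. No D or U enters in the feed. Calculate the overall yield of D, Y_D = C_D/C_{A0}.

0.194

Exit C_A = C_{A0}(1−X) = 4.38×0.480 = 2.102 mol/L.
A CSTR operates uniformly at the exit composition, giving r_D = 0.2860 and r_U = 0.4814 (each k·C_A^n at C_A = 2.102).
Fraction of consumed A going to D: r_D/(r_D+r_U) = 0.3727.
C_D = 0.3727·C_{A0}·X = 0.3727×4.38×0.520 = 0.849 mol/L; Y_D = C_D/C_{A0} = 0.194.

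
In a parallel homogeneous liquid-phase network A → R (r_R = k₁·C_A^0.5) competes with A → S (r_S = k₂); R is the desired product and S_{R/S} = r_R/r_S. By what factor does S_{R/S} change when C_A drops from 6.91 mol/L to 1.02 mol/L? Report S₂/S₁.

0.384

S_{R/S} = (k₁/k₂)·C_A^0.5, so S₂/S₁ = (C_{A,2}/C_{A,1})^0.5.
= (1.02/6.91)^0.5 = (0.1476)^0.5 = 0.384.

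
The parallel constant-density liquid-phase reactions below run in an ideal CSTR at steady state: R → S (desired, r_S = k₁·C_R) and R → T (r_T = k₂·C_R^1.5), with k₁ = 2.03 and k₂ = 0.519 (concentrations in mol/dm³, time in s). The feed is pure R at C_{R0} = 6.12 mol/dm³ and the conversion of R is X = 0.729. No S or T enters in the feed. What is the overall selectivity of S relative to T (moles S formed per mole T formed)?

Exit C_R = C_{R0}(1−X) = 6.12×0.271 = 1.659 mol/dm³.
Rates in a CSTR are evaluated at the outlet concentration: r_S = 2.03×1.659 = 3.367, r_T = 0.519×1.659^1.5 = 1.109.
Overall selectivity = C_S/C_T = r_Sτ/(r_Tτ) = r_S/r_T = 3.04.

3.04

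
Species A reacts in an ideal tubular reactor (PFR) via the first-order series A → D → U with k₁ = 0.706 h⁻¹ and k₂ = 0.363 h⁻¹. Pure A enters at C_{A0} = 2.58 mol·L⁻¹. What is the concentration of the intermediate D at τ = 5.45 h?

0.621 mol·L⁻¹

The intermediate concentration in a first-order A→B→C sequence is C_D = k₁C_{A0}(e^(−k₁τ) − e^(−k₂τ))/(k₂−k₁).
e^(−k₁τ) = e^(−0.706×5.45) = e^(−3.848) = 0.02133; e^(−k₂τ) = e^(−1.978) = 0.1383.
C_D = 0.706×2.58/(0.363−0.706) × (0.02133−0.1383) = (-5.310)×(-0.1170) = 0.6212 mol·L⁻¹.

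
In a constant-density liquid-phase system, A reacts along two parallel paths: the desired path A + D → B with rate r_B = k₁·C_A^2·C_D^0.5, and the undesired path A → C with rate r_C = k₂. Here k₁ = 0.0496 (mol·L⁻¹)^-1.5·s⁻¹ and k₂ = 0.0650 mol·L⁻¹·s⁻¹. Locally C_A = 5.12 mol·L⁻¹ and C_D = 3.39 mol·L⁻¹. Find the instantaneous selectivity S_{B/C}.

S_{B/C} = r_B/r_C = (k₁·C_A^2·C_D^0.5)/(k₂) = (k₁/k₂)·C_A^2·C_D^0.5.
= (0.0496×5.120^2×3.390^0.5) / (0.0650) = 2.394/0.06500 = 36.8.
Since the desired path is higher order in A, keeping C_A high (PFR or concentrated feed) favours B.

36.8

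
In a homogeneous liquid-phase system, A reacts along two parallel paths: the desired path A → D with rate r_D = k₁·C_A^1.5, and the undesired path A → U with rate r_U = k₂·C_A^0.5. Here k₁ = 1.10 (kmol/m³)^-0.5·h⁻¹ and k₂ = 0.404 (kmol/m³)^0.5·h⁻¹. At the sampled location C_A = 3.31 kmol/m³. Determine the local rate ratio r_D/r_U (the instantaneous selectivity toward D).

9.01

S_{D/U} = r_D/r_U = (k₁·C_A^1.5)/(k₂·C_A^0.5) = (k₁/k₂)·C_A.
= (1.10×3.310^1.5) / (0.404×3.310^0.5) = 6.624/0.7350 = 9.01.
Since the desired path is higher order in A, keeping C_A high (PFR or concentrated feed) favours D.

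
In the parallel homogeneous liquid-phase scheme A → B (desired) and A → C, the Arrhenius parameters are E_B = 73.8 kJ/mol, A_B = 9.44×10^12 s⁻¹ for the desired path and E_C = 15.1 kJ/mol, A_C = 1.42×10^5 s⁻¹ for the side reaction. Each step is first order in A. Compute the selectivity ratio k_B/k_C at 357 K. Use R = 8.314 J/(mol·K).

0.171

With equal orders, S_{B/C} = k_B/k_C = (A_B/A_C)·exp[(E_C−E_B)/(RT)].
(E_C−E_B)/(RT) = (15.1−73.8)×10³/(8.314×357) = -58700/2968 = -19.78.
k_B/k_C = (9.44×10^12/1.42×10^5)·exp(-19.78) = 6.648×10^7 × 2.576×10^-9 = 0.171.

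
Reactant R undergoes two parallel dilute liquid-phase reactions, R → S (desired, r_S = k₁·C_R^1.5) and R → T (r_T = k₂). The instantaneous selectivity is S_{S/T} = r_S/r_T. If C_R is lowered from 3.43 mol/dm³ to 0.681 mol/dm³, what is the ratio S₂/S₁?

S_{S/T} = (k₁/k₂)·C_R^1.5, so S₂/S₁ = (C_{R,2}/C_{R,1})^1.5.
= (0.681/3.43)^1.5 = (0.1985)^1.5 = 0.0885.
Selectivity toward S falls as C_R falls — high-concentration operation is favoured.

0.0885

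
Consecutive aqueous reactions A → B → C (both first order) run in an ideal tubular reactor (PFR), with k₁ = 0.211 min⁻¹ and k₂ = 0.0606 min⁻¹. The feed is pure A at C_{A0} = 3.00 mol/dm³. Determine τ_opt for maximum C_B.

8.29 min

For first-order series the maximum of C_B occurs at τ_opt = ln(k₂/k₁)/(k₂−k₁).
= ln(0.0606/0.211)/(0.0606−0.211) = ln(0.2872)/-0.1504 = -1.248/-0.1504 = 8.29 min.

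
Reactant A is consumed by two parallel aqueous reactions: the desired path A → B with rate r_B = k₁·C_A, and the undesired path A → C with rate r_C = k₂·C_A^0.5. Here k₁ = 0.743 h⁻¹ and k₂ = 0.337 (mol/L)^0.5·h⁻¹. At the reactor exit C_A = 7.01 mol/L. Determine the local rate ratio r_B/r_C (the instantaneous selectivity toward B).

5.84

S_{B/C} = r_B/r_C = (k₁·C_A)/(k₂·C_A^0.5) = (k₁/k₂)·C_A^0.5.
= (0.743×7.010) / (0.337×7.010^0.5) = 5.208/0.8923 = 5.84.
Since the desired path is higher order in A, keeping C_A high (PFR or concentrated feed) favours B.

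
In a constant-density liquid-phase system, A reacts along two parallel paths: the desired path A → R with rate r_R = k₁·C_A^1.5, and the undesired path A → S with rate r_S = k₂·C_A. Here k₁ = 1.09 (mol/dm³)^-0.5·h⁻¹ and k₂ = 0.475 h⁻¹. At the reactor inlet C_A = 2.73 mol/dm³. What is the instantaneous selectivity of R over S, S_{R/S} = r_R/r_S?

S_{R/S} = r_R/r_S = (k₁·C_A^1.5)/(k₂·C_A) = (k₁/k₂)·C_A^0.5.
= (1.09×2.730^1.5) / (0.475×2.730) = 4.917/1.297 = 3.79.
Since the desired path is higher order in A, keeping C_A high (PFR or concentrated feed) favours R.

3.79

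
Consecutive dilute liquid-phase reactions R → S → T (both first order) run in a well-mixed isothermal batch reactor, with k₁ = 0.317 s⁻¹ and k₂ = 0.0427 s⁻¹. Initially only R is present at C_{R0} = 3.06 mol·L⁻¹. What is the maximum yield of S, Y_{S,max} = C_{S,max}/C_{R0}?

For a first-order series the maximum intermediate yield is C_{S,max}/C_{R0} = (k₁/k₂)^[k₂/(k₂−k₁)].
= (0.317/0.0427)^(0.0427/(0.0427−0.317)) = (7.424)^(-0.1557) = 0.7319.

0.732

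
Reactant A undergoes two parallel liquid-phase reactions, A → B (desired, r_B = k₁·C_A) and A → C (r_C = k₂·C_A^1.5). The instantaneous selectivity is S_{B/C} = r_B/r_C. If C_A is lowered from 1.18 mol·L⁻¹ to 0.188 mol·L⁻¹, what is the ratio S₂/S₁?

2.51

S_{B/C} = (k₁/k₂)·C_A^-0.5, so S₂/S₁ = (C_{A,2}/C_{A,1})^-0.5.
= (0.188/1.18)^(-0.5) = (0.1593)^(-0.5) = 2.51.
Selectivity toward B rises as C_A falls — low-concentration operation is favoured.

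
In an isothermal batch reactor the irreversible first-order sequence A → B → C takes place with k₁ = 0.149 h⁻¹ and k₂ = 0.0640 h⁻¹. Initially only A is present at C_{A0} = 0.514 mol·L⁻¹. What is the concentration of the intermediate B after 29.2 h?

Solving the coupled first-order balances gives C_B(t) = [k₁/(k₂−k₁)]·C_{A0}·(e^(−k₁t) − e^(−k₂t)).
e^(−k₁t) = e^(−0.149×29.2) = e^(−4.351) = 0.01290; e^(−k₂t) = e^(−1.869) = 0.1543.
C_B = 0.149×0.514/(0.0640−0.149) × (0.01290−0.1543) = (-0.9010)×(-0.1414) = 0.1274 mol·L⁻¹.

0.127 mol·L⁻¹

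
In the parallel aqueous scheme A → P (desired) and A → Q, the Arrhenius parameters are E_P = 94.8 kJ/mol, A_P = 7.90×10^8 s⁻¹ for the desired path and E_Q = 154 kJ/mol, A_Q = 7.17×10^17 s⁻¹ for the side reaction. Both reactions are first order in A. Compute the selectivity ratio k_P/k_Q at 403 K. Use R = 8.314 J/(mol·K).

k_P/k_Q = (A_P/A_Q)·exp[−(E_P−E_Q)/(RT)] = (A_P/A_Q)·exp[(E_Q−E_P)/(RT)].
(E_Q−E_P)/(RT) = (154−94.8)×10³/(8.314×403) = 59200/3351 = 17.67.
k_P/k_Q = (7.90×10^8/7.17×10^17)·exp(17.67) = 1.102×10^-9 × 4.715×10^7 = 0.0519.

0.0519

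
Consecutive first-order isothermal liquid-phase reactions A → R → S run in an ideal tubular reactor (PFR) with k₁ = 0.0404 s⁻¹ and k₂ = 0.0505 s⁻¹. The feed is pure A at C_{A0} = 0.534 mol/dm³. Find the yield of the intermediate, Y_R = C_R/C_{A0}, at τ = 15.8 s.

Solving the coupled first-order balances gives C_R(τ) = [k₁/(k₂−k₁)]·C_{A0}·(e^(−k₁τ) − e^(−k₂τ)).
e^(−k₁τ) = e^(−0.0404×15.8) = e^(−0.6383) = 0.5282; e^(−k₂τ) = e^(−0.7979) = 0.4503.
C_R = 0.0404×0.534/(0.0505−0.0404) × (0.5282−0.4503) = 2.136×0.07791 = 0.1664 mol/dm³.
Y_R = C_R/C_{A0} = 0.1664/0.534 = 0.312.

0.312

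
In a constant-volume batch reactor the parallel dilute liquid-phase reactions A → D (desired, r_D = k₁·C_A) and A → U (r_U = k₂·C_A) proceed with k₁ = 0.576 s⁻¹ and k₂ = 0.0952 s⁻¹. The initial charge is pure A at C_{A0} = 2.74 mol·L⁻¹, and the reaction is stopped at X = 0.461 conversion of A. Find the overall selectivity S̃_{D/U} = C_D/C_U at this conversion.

6.05

C_A = C_{A0}(1−X) = 1.477 mol·L⁻¹.
Both paths are first order in A, so the instantaneous fraction to D is constant: dC_D/d(−C_A) = k₁/(k₁+k₂) = 0.8582.
C_D = 0.8582·(C_{A0}−C_A) = 0.8582×1.263 = 1.08 mol·L⁻¹.
C_U = (C_{A0}−C_A)−C_D = 0.1792 mol·L⁻¹; S̃_{D/U} = 1.084/0.1792 = 6.05.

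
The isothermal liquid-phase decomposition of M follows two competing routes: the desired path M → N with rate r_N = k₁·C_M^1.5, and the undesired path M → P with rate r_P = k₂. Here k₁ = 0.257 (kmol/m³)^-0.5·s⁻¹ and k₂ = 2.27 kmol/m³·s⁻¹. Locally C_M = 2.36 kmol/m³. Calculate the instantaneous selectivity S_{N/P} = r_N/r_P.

S_{N/P} = r_N/r_P = (k₁·C_M^1.5)/(k₂) = (k₁/k₂)·C_M^1.5.
= (0.257×2.360^1.5) / (2.27) = 0.9318/2.270 = 0.410.

0.410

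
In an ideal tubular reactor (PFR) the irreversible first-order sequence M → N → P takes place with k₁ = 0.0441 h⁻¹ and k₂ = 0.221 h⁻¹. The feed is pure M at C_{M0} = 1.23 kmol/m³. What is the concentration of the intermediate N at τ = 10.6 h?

Solving the coupled first-order balances gives C_N(τ) = [k₁/(k₂−k₁)]·C_{M0}·(e^(−k₁τ) − e^(−k₂τ)).
e^(−k₁τ) = e^(−0.0441×10.6) = e^(−0.4675) = 0.6266; e^(−k₂τ) = e^(−2.343) = 0.09608.
C_N = 0.0441×1.23/(0.221−0.0441) × (0.6266−0.09608) = 0.3066×0.5305 = 0.1627 kmol/m³.

0.163 kmol/m³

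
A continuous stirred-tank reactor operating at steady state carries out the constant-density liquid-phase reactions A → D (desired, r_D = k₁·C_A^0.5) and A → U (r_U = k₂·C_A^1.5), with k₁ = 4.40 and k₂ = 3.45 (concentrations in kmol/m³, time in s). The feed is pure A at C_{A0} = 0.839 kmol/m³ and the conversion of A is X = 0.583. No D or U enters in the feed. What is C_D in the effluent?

Exit C_A = C_{A0}(1−X) = 0.839×0.417 = 0.3499 kmol/m³.
In a CSTR the entire volume is at exit conditions, so r_D = 4.40×0.3499^0.5 = 2.603 and r_U = 3.45×0.3499^1.5 = 0.7139.
Fraction of consumed A going to D: r_D/(r_D+r_U) = 0.7847.
C_D = 0.7847·C_{A0}·X = 0.7847×0.839×0.583 = 0.384 kmol/m³.

0.384 kmol/m³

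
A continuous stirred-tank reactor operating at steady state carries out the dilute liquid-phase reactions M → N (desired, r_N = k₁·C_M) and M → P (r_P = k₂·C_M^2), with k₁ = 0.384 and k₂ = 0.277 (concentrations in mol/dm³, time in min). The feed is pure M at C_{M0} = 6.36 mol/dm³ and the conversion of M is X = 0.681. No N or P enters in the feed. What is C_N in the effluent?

1.76 mol/dm³

Exit C_M = C_{M0}(1−X) = 6.36×0.319 = 2.029 mol/dm³.
Rates in a CSTR are evaluated at the outlet concentration: r_N = 0.384×2.029 = 0.7791, r_P = 0.277×2.029^2 = 1.140.
Fraction of consumed M going to N: r_N/(r_N+r_P) = 0.4059.
C_N = 0.4059·C_{M0}·X = 0.4059×6.36×0.681 = 1.76 mol/dm³.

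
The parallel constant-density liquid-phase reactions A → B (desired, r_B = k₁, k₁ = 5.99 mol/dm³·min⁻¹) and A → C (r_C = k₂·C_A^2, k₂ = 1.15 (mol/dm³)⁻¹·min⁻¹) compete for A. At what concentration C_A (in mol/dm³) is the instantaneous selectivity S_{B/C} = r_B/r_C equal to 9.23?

S_{B/C} = (k₁/k₂)·C_A^-2 ⇒ C_A = (S·k₂/k₁)^(-0.5).
= (9.23×1.15/5.99)^(-0.5) = (1.772)^(-0.5) = 0.751 mol/dm³.

0.751 mol/dm³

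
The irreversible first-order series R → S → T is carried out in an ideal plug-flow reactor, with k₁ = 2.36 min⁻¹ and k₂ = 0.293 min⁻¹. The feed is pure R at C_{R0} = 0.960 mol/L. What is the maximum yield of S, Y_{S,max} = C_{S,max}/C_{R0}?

0.744

Evaluating C_S at τ_opt = ln(k₂/k₁)/(k₂−k₁) gives C_{S,max}/C_{R0} = (k₁/k₂)^[k₂/(k₂−k₁)].
= (2.36/0.293)^(0.293/(0.293−2.36)) = (8.055)^(-0.1418) = 0.7440.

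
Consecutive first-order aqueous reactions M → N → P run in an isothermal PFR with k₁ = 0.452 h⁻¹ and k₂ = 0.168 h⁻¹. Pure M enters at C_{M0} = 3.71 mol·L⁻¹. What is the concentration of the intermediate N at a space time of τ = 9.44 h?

1.13 mol·L⁻¹

The intermediate concentration in a first-order A→B→C sequence is C_N = k₁C_{M0}(e^(−k₁τ) − e^(−k₂τ))/(k₂−k₁).
e^(−k₁τ) = e^(−0.452×9.44) = e^(−4.267) = 0.01403; e^(−k₂τ) = e^(−1.586) = 0.2048.
C_N = 0.452×3.71/(0.168−0.452) × (0.01403−0.2048) = (-5.905)×(-0.1907) = 1.126 mol·L⁻¹.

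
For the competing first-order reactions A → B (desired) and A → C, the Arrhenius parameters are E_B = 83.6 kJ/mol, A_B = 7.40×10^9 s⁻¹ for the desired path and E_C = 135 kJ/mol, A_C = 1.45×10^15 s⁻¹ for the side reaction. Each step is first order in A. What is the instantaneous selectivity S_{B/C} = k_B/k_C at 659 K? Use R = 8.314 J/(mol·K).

0.0606

Since both paths have the same order in A, the concentration cancels and S_{B/C} = k_B/k_C = (A_B/A_C)·exp[(E_C−E_B)/(RT)].
(E_C−E_B)/(RT) = (135−83.6)×10³/(8.314×659) = 51400/5479 = 9.381.
k_B/k_C = (7.40×10^9/1.45×10^15)·exp(9.381) = 5.103×10^-6 × 11866 = 0.0606.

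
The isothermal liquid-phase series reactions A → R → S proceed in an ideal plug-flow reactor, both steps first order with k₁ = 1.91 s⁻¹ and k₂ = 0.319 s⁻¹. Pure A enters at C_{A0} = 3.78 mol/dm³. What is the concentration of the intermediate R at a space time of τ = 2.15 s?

The intermediate concentration in a first-order A→B→C sequence is C_R = k₁C_{A0}(e^(−k₁τ) − e^(−k₂τ))/(k₂−k₁).
e^(−k₁τ) = e^(−1.91×2.15) = e^(−4.106) = 0.01647; e^(−k₂τ) = e^(−0.6858) = 0.5037.
C_R = 1.91×3.78/(0.319−1.91) × (0.01647−0.5037) = (-4.538)×(-0.4872) = 2.211 mol/dm³.

2.21 mol/dm³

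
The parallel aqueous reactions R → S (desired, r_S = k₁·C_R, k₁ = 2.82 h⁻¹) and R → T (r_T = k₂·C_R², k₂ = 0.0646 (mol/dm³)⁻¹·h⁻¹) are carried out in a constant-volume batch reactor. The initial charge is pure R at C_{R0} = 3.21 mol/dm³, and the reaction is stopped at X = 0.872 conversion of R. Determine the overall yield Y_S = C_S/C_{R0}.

0.838

C_R = C_{R0}(1−X) = 0.4109 mol/dm³.
Along a PFR/batch, dC_S/dC_R = −r_S/(r_S+r_T) = −k₁/(k₁+k₂·C_R).
Integrating from C_{R0} to C_R: C_S = (2.82/0.0646)·ln[(2.82+0.0646·3.21)/(2.82+0.0646·0.411)] = 43.65·ln(3.027/2.847) = 2.689 mol/dm³.
Y_S = C_S/C_{R0} = 2.689/3.21 = 0.838.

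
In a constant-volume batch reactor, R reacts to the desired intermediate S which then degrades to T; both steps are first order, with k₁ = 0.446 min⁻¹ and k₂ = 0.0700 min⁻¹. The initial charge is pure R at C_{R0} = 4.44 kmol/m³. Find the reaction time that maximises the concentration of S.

4.93 min

For first-order series the maximum of C_S occurs at t_opt = ln(k₂/k₁)/(k₂−k₁).
= ln(0.0700/0.446)/(0.0700−0.446) = ln(0.1570)/-0.3760 = -1.852/-0.3760 = 4.93 min.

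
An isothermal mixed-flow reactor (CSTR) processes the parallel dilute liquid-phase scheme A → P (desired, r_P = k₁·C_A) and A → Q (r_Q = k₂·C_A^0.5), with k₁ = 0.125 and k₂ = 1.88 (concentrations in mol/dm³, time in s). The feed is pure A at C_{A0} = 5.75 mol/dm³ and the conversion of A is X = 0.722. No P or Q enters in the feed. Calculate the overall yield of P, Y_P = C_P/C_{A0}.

Exit C_A = C_{A0}(1−X) = 5.75×0.278 = 1.599 mol/dm³.
Rates in a CSTR are evaluated at the outlet concentration: r_P = 0.125×1.599 = 0.1998, r_Q = 1.88×1.599^0.5 = 2.377.
Fraction of consumed A going to P: r_P/(r_P+r_Q) = 0.07754.
C_P = 0.07754·C_{A0}·X = 0.07754×5.75×0.722 = 0.322 mol/dm³; Y_P = C_P/C_{A0} = 0.0560.

0.0560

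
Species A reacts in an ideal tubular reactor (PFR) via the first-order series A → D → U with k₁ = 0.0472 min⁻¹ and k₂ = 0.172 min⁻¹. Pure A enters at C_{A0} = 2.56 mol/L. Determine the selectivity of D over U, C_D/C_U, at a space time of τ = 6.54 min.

The intermediate concentration in a first-order A→B→C sequence is C_D = k₁C_{A0}(e^(−k₁τ) − e^(−k₂τ))/(k₂−k₁).
e^(−k₁τ) = e^(−0.0472×6.54) = e^(−0.3087) = 0.7344; e^(−k₂τ) = e^(−1.125) = 0.3247.
C_D = 0.0472×2.56/(0.172−0.0472) × (0.7344−0.3247) = 0.9682×0.4097 = 0.3967 mol/L.
C_A = C_{A0}e^(−k₁τ) = 1.880 mol/L, so C_U = C_{A0}−C_A−C_D = 0.2832 mol/L; C_D/C_U = 1.40.

1.40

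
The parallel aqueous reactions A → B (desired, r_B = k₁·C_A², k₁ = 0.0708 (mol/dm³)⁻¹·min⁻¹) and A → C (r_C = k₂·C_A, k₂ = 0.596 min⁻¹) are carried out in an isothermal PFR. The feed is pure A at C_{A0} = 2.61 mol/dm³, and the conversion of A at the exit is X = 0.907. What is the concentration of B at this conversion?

C_A = C_{A0}(1−X) = 0.2427 mol/dm³.
Along a PFR/batch, dC_C/dC_A = −r_C/(r_B+r_C) = −k₂/(k₂+k₁·C_A).
Integrating from C_{A0} to C_A: C_C = (0.596/0.0708)·ln[(0.596+0.0708·2.61)/(0.596+0.0708·0.243)] = 8.418·ln(0.7808/0.6132) = 2.034 mol/dm³.
Then C_B = (C_{A0}−C_A) − C_C = 2.367 − 2.034 = 0.3332 mol/dm³.

0.333 mol/dm³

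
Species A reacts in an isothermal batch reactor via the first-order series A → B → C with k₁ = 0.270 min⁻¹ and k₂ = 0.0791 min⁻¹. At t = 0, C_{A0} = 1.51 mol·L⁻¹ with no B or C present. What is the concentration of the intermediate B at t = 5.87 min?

For first-order series with pure A initially, C_B(t) = k₁C_{A0}/(k₂−k₁)·(e^(−k₁t) − e^(−k₂t)).
e^(−k₁t) = e^(−0.270×5.87) = e^(−1.585) = 0.2050; e^(−k₂t) = e^(−0.4643) = 0.6286.
C_B = 0.270×1.51/(0.0791−0.270) × (0.2050−0.6286) = (-2.136)×(-0.4236) = 0.9047 mol·L⁻¹.

0.905 mol·L⁻¹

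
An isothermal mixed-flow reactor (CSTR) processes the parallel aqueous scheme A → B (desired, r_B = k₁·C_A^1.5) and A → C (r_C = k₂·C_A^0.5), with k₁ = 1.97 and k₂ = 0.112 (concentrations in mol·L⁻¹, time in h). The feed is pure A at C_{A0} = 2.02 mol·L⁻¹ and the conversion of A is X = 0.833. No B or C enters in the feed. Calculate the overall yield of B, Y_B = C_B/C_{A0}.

0.713

Exit C_A = C_{A0}(1−X) = 2.02×0.167 = 0.3373 mol·L⁻¹.
A CSTR operates uniformly at the exit composition, giving r_B = 0.3860 and r_C = 0.06505 (each k·C_A^n at C_A = 0.3373).
Fraction of consumed A going to B: r_B/(r_B+r_C) = 0.8558.
C_B = 0.8558·C_{A0}·X = 0.8558×2.02×0.833 = 1.44 mol·L⁻¹; Y_B = C_B/C_{A0} = 0.713.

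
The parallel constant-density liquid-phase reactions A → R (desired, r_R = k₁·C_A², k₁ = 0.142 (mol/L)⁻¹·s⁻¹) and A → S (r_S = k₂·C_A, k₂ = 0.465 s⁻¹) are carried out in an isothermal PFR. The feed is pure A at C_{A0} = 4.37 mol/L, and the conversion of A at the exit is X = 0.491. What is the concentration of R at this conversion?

1.07 mol/L

C_A = C_{A0}(1−X) = 2.224 mol/L.
Along a PFR/batch, dC_S/dC_A = −r_S/(r_R+r_S) = −k₂/(k₂+k₁·C_A).
Integrating from C_{A0} to C_A: C_S = (0.465/0.142)·ln[(0.465+0.142·4.37)/(0.465+0.142·2.22)] = 3.275·ln(1.086/0.7809) = 1.079 mol/L.
Then C_R = (C_{A0}−C_A) − C_S = 2.146 − 1.079 = 1.067 mol/L.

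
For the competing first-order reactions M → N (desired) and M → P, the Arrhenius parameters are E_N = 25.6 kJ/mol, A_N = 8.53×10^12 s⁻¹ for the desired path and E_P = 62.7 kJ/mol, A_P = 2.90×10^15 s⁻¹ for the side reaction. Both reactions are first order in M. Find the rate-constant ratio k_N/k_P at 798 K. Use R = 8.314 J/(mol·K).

Since both paths have the same order in M, the concentration cancels and S_{N/P} = k_N/k_P = (A_N/A_P)·exp[(E_P−E_N)/(RT)].
(E_P−E_N)/(RT) = (62.7−25.6)×10³/(8.314×798) = 37100/6635 = 5.592.
k_N/k_P = (8.53×10^12/2.90×10^15)·exp(5.592) = 0.002941 × 268.3 = 0.789.

0.789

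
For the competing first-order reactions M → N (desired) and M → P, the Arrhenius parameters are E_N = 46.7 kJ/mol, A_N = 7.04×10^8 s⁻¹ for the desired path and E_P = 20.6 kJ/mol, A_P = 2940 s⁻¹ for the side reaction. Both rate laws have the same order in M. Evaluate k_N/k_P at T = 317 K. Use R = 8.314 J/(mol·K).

12.0

k_N/k_P = (A_N/A_P)·exp[−(E_N−E_P)/(RT)] = (A_N/A_P)·exp[(E_P−E_N)/(RT)].
(E_P−E_N)/(RT) = (20.6−46.7)×10³/(8.314×317) = -26100/2636 = -9.903.
k_N/k_P = (7.04×10^8/2940)·exp(-9.903) = 2.395×10^5 × 5.002×10^-5 = 12.0.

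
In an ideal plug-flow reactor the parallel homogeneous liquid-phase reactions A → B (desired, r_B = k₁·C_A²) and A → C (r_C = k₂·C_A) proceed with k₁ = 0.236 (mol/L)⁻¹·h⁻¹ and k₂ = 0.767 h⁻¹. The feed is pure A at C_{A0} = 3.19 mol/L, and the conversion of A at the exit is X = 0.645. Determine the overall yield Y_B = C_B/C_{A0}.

C_A = C_{A0}(1−X) = 1.132 mol/L.
Along a PFR/batch, dC_C/dC_A = −r_C/(r_B+r_C) = −k₂/(k₂+k₁·C_A).
Integrating from C_{A0} to C_A: C_C = (0.767/0.236)·ln[(0.767+0.236·3.19)/(0.767+0.236·1.13)] = 3.250·ln(1.520/1.034) = 1.251 mol/L.
Then C_B = (C_{A0}−C_A) − C_C = 2.058 − 1.251 = 0.8066 mol/L.
Y_B = C_B/C_{A0} = 0.8066/3.19 = 0.253.

0.253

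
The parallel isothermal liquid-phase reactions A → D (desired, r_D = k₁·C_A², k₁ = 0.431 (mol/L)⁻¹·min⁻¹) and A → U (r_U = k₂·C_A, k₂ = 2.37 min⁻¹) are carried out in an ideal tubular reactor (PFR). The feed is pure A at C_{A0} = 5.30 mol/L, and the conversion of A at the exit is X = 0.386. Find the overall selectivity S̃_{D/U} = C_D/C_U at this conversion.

0.771

C_A = C_{A0}(1−X) = 3.254 mol/L.
Along a PFR/batch, dC_U/dC_A = −r_U/(r_D+r_U) = −k₂/(k₂+k₁·C_A).
Integrating from C_{A0} to C_A: C_U = (2.37/0.431)·ln[(2.37+0.431·5.30)/(2.37+0.431·3.25)] = 5.499·ln(4.654/3.773) = 1.155 mol/L.
Then C_D = (C_{A0}−C_A) − C_U = 2.046 − 1.155 = 0.8908 mol/L.
S̃_{D/U} = C_D/C_U = 0.8908/1.155 = 0.771.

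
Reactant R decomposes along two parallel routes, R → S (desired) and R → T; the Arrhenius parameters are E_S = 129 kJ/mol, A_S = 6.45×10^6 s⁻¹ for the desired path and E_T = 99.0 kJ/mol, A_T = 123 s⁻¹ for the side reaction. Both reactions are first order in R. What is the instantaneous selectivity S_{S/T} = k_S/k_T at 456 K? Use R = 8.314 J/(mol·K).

k_S/k_T = (A_S/A_T)·exp[−(E_S−E_T)/(RT)] = (A_S/A_T)·exp[(E_T−E_S)/(RT)].
(E_T−E_S)/(RT) = (99.0−129)×10³/(8.314×456) = -30000/3791 = -7.913.
k_S/k_T = (6.45×10^6/123)·exp(-7.913) = 52439 × 3.659×10^-4 = 19.2.
Since E_S > E_T, raising the temperature improves selectivity toward S.

19.2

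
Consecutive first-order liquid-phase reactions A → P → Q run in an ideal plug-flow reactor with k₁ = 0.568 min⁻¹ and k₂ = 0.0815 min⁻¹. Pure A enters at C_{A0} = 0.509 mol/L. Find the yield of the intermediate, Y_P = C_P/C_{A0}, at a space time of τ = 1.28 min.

0.488

The intermediate concentration in a first-order A→B→C sequence is C_P = k₁C_{A0}(e^(−k₁τ) − e^(−k₂τ))/(k₂−k₁).
e^(−k₁τ) = e^(−0.568×1.28) = e^(−0.7270) = 0.4833; e^(−k₂τ) = e^(−0.1043) = 0.9009.
C_P = 0.568×0.509/(0.0815−0.568) × (0.4833−0.9009) = (-0.5943)×(-0.4176) = 0.2482 mol/L.
Y_P = C_P/C_{A0} = 0.2482/0.509 = 0.488.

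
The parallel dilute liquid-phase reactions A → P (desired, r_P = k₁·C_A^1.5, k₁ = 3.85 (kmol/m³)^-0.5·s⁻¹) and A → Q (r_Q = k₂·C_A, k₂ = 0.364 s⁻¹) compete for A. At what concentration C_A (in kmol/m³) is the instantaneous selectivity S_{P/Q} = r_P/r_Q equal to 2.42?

0.0523 kmol/m³

S_{P/Q} = (k₁/k₂)·C_A^0.5 ⇒ C_A = (S·k₂/k₁)^(2).
= (2.42×0.364/3.85)^(2) = (0.2288)^(2) = 0.0523 kmol/m³.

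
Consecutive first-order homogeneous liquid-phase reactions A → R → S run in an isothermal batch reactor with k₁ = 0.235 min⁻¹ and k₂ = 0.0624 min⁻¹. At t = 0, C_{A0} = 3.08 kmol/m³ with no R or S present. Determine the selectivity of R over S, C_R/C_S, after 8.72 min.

2.40

Solving the coupled first-order balances gives C_R(t) = [k₁/(k₂−k₁)]·C_{A0}·(e^(−k₁t) − e^(−k₂t)).
e^(−k₁t) = e^(−0.235×8.72) = e^(−2.049) = 0.1288; e^(−k₂t) = e^(−0.5441) = 0.5803.
C_R = 0.235×3.08/(0.0624−0.235) × (0.1288−0.5803) = (-4.194)×(-0.4515) = 1.893 kmol/m³.
C_A = C_{A0}e^(−k₁t) = 0.3968 kmol/m³, so C_S = C_{A0}−C_A−C_R = 0.7898 kmol/m³; C_R/C_S = 2.40.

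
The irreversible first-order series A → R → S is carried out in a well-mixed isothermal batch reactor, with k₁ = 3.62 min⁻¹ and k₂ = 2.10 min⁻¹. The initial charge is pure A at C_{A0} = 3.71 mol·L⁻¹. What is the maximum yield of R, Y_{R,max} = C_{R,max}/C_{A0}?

0.471

Evaluating C_R at t_opt = ln(k₂/k₁)/(k₂−k₁) gives C_{R,max}/C_{A0} = (k₁/k₂)^[k₂/(k₂−k₁)].
= (3.62/2.10)^(2.10/(2.10−3.62)) = (1.724)^(-1.382) = 0.4713.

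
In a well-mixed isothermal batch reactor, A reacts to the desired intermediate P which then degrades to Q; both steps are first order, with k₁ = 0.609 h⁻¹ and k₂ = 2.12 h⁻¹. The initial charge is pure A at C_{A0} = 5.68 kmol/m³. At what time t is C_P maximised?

0.826 h

For first-order series the maximum of C_P occurs at t_opt = ln(k₂/k₁)/(k₂−k₁).
= ln(2.12/0.609)/(2.12−0.609) = ln(3.481)/1.511 = 1.247/1.511 = 0.826 h.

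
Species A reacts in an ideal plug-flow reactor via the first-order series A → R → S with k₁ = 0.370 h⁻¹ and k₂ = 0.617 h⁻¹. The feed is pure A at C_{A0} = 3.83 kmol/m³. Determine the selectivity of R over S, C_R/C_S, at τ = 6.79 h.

The intermediate concentration in a first-order A→B→C sequence is C_R = k₁C_{A0}(e^(−k₁τ) − e^(−k₂τ))/(k₂−k₁).
e^(−k₁τ) = e^(−0.370×6.79) = e^(−2.512) = 0.08108; e^(−k₂τ) = e^(−4.189) = 0.01515.
C_R = 0.370×3.83/(0.617−0.370) × (0.08108−0.01515) = 5.737×0.06593 = 0.3782 kmol/m³.
C_A = C_{A0}e^(−k₁τ) = 0.3105 kmol/m³, so C_S = C_{A0}−C_A−C_R = 3.141 kmol/m³; C_R/C_S = 0.120.

0.120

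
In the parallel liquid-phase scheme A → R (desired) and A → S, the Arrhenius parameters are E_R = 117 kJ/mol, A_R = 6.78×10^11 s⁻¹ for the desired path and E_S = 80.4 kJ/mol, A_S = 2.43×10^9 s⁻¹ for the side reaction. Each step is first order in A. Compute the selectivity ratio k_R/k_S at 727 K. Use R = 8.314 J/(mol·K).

Since both paths have the same order in A, the concentration cancels and S_{R/S} = k_R/k_S = (A_R/A_S)·exp[(E_S−E_R)/(RT)].
(E_S−E_R)/(RT) = (80.4−117)×10³/(8.314×727) = -36600/6044 = -6.055.
k_R/k_S = (6.78×10^11/2.43×10^9)·exp(-6.055) = 279.0 × 0.002345 = 0.654.

0.654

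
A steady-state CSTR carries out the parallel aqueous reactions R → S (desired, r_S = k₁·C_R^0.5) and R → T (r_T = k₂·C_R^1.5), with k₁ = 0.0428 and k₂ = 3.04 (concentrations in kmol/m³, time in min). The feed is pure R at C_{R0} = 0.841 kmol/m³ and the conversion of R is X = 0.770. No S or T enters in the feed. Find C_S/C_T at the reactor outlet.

Exit C_R = C_{R0}(1−X) = 0.841×0.230 = 0.1934 kmol/m³.
A CSTR operates uniformly at the exit composition, giving r_S = 0.01882 and r_T = 0.2586 (each k·C_R^n at C_R = 0.1934).
Overall selectivity = C_S/C_T = r_Sτ/(r_Tτ) = r_S/r_T = 0.0728.

0.0728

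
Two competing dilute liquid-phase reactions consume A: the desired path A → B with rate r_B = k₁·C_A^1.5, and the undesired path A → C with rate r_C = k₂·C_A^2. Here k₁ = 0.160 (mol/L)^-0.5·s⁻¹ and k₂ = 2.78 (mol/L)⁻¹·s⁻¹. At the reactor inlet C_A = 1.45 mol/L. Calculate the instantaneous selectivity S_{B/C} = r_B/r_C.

S_{B/C} = r_B/r_C = (k₁·C_A^1.5)/(k₂·C_A^2) = (k₁/k₂)·C_A^-0.5.
= (0.160×1.450^1.5) / (2.78×1.450^2) = 0.2794/5.845 = 0.0478.

0.0478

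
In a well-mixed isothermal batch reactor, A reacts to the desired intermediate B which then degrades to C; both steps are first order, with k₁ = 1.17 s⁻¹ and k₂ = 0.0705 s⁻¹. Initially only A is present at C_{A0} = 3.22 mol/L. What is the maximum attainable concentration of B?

2.69 mol/L

At the optimum, C_{B,max}/C_{A0} = (k₁/k₂)^[k₂/(k₂−k₁)].
= (1.17/0.0705)^(0.0705/(0.0705−1.17)) = (16.60)^(-0.06412) = 0.8352.
C_{B,max} = 0.8352×3.22 = 2.69 mol/L.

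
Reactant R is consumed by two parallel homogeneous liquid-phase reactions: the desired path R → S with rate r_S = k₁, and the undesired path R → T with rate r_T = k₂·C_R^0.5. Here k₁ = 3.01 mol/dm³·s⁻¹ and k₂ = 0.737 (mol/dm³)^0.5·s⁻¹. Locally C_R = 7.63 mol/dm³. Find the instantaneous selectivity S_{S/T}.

S_{S/T} = r_S/r_T = (k₁)/(k₂·C_R^0.5) = (k₁/k₂)·C_R^-0.5.
= (3.01) / (0.737×7.630^0.5) = 3.010/2.036 = 1.48.

1.48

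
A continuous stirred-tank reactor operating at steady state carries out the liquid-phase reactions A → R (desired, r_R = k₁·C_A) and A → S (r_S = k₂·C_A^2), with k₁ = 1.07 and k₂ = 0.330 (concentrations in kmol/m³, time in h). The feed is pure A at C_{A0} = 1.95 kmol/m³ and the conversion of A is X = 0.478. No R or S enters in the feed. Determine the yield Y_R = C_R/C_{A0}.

0.364

Exit C_A = C_{A0}(1−X) = 1.95×0.522 = 1.018 kmol/m³.
Rates in a CSTR are evaluated at the outlet concentration: r_R = 1.07×1.018 = 1.089, r_S = 0.330×1.018^2 = 0.3419.
Fraction of consumed A going to R: r_R/(r_R+r_S) = 0.7611.
C_R = 0.7611·C_{A0}·X = 0.7611×1.95×0.478 = 0.709 kmol/m³; Y_R = C_R/C_{A0} = 0.364.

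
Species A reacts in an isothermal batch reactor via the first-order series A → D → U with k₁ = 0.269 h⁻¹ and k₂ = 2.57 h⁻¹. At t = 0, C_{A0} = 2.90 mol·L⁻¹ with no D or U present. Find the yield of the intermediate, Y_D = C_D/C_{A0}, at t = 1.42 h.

0.0767

The intermediate concentration in a first-order A→B→C sequence is C_D = k₁C_{A0}(e^(−k₁t) − e^(−k₂t))/(k₂−k₁).
e^(−k₁t) = e^(−0.269×1.42) = e^(−0.3820) = 0.6825; e^(−k₂t) = e^(−3.649) = 0.02601.
C_D = 0.269×2.90/(2.57−0.269) × (0.6825−0.02601) = 0.3390×0.6565 = 0.2226 mol·L⁻¹.
Y_D = C_D/C_{A0} = 0.2226/2.90 = 0.0767.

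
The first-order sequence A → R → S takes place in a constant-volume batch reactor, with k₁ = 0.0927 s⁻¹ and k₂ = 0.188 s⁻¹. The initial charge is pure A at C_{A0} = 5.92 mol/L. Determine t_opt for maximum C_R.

7.42 s

For first-order series the maximum of C_R occurs at t_opt = ln(k₂/k₁)/(k₂−k₁).
= ln(0.188/0.0927)/(0.188−0.0927) = ln(2.028)/0.09530 = 0.7071/0.09530 = 7.42 s.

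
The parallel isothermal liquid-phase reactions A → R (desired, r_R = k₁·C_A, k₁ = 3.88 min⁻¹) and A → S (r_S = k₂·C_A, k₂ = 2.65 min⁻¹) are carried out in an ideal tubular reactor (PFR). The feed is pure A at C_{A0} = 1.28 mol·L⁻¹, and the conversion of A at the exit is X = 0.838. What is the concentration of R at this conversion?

C_A = C_{A0}(1−X) = 0.2074 mol·L⁻¹.
Both paths are first order in A, so the instantaneous fraction to R is constant: dC_R/d(−C_A) = k₁/(k₁+k₂) = 0.5942.
C_R = 0.5942·(C_{A0}−C_A) = 0.5942×1.073 = 0.637 mol·L⁻¹.

0.637 mol·L⁻¹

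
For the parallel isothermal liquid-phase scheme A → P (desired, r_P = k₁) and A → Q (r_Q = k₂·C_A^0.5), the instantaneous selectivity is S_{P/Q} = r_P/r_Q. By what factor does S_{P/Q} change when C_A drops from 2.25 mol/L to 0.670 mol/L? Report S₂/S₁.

S_{P/Q} = (k₁/k₂)·C_A^-0.5, so S₂/S₁ = (C_{A,2}/C_{A,1})^-0.5.
= (0.670/2.25)^(-0.5) = (0.2978)^(-0.5) = 1.83.

1.83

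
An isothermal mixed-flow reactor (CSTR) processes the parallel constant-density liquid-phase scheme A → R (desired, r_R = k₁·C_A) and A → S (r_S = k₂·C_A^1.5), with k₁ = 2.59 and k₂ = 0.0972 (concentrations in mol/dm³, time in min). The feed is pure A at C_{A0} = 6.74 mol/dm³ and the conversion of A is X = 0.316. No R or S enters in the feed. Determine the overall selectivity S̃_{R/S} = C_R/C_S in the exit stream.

Exit C_A = C_{A0}(1−X) = 6.74×0.684 = 4.610 mol/dm³.
A CSTR operates uniformly at the exit composition, giving r_R = 11.94 and r_S = 0.9621 (each k·C_A^n at C_A = 4.610).
Overall selectivity = C_R/C_S = r_Rτ/(r_Sτ) = r_R/r_S = 12.4.

12.4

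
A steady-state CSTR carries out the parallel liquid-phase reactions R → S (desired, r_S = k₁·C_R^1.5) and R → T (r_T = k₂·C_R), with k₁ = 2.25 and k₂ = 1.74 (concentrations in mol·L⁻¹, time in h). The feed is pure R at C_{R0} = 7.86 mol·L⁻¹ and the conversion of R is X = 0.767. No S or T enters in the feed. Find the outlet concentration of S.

Exit C_R = C_{R0}(1−X) = 7.86×0.233 = 1.831 mol·L⁻¹.
In a CSTR the entire volume is at exit conditions, so r_S = 2.25×1.831^1.5 = 5.576 and r_T = 1.74×1.831 = 3.187.
Fraction of consumed R going to S: r_S/(r_S+r_T) = 0.6364.
C_S = 0.6364·C_{R0}·X = 0.6364×7.86×0.767 = 3.84 mol·L⁻¹.

3.84 mol·L⁻¹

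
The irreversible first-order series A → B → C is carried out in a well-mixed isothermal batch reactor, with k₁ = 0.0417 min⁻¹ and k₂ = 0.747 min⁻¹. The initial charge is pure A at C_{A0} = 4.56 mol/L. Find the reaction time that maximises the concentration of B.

Setting dC_B/dt = 0 gives t_opt = ln(k₂/k₁)/(k₂−k₁).
= ln(0.747/0.0417)/(0.747−0.0417) = ln(17.91)/0.7053 = 2.886/0.7053 = 4.09 min.

4.09 min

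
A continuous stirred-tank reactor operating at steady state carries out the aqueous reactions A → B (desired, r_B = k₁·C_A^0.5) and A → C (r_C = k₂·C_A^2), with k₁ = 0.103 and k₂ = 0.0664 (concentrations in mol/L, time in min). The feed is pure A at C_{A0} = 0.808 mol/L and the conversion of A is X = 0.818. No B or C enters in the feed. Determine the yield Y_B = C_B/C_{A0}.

0.789

Exit C_A = C_{A0}(1−X) = 0.808×0.182 = 0.1471 mol/L.
In a CSTR the entire volume is at exit conditions, so r_B = 0.103×0.1471^0.5 = 0.03950 and r_C = 0.0664×0.1471^2 = 0.001436.
Fraction of consumed A going to B: r_B/(r_B+r_C) = 0.9649.
C_B = 0.9649·C_{A0}·X = 0.9649×0.808×0.818 = 0.638 mol/L; Y_B = C_B/C_{A0} = 0.789.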